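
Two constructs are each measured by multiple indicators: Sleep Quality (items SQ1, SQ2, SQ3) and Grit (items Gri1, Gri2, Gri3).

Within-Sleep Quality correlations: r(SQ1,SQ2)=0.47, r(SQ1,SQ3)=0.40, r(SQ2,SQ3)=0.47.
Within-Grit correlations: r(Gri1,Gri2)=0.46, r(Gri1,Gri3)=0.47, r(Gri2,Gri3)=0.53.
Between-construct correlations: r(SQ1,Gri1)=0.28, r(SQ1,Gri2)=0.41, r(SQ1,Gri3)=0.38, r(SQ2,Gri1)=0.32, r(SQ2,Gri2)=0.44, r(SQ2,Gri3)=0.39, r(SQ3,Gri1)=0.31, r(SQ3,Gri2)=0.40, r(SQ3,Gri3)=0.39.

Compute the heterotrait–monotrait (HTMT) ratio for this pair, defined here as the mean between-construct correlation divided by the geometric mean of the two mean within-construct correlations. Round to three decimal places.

0.791

Mean between = 3.32/9 = 0.3689.
Mean within-SQ = 1.34/3 = 0.4467; mean within-Gri = 1.46/3 = 0.4867.
Geometric mean = √(0.4467 × 0.4867) = 0.4663.
HTMT = 0.3689 / 0.4663 = 0.791.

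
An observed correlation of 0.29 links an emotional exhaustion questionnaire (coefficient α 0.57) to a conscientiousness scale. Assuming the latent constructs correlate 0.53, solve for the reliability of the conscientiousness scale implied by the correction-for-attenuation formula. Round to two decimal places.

r_true = r_obs / √(r_xx · r_yy) ⇒ 0.53 = 0.29 / √(0.57 · r_yy).
√(0.57 · r_yy) = 0.29 / 0.53 = 0.5472; 0.57 · r_yy = 0.2994; r_yy = 0.2994 / 0.57 ≈ 0.53.

0.53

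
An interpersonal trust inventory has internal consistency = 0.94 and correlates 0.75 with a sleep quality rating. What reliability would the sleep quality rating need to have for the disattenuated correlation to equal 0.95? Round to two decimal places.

r_true = r_obs / √(r_xx · r_yy) ⇒ 0.95 = 0.75 / √(0.94 · r_yy).
√(0.94 · r_yy) = 0.75 / 0.95 = 0.7895; 0.94 · r_yy = 0.6233; r_yy = 0.6233 / 0.94 ≈ 0.66.

0.66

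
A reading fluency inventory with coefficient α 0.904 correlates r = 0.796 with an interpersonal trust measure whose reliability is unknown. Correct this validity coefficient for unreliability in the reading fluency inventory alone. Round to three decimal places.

Single correction: r_c = r_obs / √r_xx = 0.796 / √0.904 = 0.796 / 0.9508 ≈ 0.837.

0.837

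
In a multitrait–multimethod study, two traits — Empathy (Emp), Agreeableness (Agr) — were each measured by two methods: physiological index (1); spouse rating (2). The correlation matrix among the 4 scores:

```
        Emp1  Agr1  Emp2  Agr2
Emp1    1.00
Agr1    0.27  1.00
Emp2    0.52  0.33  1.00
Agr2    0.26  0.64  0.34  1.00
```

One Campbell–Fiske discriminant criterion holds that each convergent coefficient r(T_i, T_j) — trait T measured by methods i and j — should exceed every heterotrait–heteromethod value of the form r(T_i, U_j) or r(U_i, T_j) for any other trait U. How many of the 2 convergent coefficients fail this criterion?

0

Convergent coefficients and their comparison sets:
Emp (methods 1·2): 0.52 vs {0.26, 0.33} → pass.
Agr (methods 1·2): 0.64 vs {0.33, 0.26} → pass.
0 of 2 fail.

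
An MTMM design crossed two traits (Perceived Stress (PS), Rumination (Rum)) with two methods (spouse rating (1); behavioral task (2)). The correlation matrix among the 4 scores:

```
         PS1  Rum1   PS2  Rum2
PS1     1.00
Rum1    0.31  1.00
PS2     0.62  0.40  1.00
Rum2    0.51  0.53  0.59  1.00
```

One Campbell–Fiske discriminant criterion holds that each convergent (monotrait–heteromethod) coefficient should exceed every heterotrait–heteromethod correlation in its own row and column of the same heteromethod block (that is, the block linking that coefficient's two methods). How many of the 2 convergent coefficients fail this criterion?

Convergent coefficients and their comparison sets:
PS (methods 1·2): 0.62 vs {0.51, 0.40} → pass.
Rum (methods 1·2): 0.53 vs {0.40, 0.51} → pass.
0 of 2 fail.

0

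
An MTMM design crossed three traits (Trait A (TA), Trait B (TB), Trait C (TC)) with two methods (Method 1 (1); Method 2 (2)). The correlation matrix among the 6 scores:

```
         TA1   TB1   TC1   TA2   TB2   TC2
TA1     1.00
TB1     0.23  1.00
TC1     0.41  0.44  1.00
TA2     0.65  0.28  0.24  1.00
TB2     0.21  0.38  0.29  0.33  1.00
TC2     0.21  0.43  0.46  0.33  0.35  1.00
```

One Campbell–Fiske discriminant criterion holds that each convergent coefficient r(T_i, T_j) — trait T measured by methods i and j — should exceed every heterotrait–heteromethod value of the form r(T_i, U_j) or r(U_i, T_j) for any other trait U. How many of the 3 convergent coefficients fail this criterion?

1

Each convergent coefficient versus the relevant comparison correlations:
TA (methods 1·2): 0.65 vs {0.21, 0.28, 0.21, 0.24} → pass.
TB (methods 1·2): 0.38 vs {0.28, 0.21, 0.43, 0.29} → fail.
TC (methods 1·2): 0.46 vs {0.24, 0.21, 0.29, 0.43} → pass.
1 of 3 fail.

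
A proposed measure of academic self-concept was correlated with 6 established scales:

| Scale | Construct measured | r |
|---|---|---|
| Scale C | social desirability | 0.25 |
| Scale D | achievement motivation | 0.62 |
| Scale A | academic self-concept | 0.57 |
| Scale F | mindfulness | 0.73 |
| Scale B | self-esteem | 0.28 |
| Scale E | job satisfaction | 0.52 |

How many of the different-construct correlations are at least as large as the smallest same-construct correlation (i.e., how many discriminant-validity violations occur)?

Convergent (same construct = academic self-concept): Scale A.
Smallest convergent = 0.57. Discriminant values: 0.25, 0.62, 0.73, 0.28, 0.52; count ≥ 0.57 → 2.

2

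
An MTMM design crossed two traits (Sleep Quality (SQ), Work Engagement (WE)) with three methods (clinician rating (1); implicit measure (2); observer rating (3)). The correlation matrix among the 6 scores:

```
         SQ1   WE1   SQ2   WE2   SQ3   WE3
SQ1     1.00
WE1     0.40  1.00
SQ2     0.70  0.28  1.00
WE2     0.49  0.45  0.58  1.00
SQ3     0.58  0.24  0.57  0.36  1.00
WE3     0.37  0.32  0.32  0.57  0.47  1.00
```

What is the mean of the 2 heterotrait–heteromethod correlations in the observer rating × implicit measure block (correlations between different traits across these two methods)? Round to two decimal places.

HTHM values (method 3 × method 2): 0.36, 0.32; mean = 0.68/2 = 0.34.

0.34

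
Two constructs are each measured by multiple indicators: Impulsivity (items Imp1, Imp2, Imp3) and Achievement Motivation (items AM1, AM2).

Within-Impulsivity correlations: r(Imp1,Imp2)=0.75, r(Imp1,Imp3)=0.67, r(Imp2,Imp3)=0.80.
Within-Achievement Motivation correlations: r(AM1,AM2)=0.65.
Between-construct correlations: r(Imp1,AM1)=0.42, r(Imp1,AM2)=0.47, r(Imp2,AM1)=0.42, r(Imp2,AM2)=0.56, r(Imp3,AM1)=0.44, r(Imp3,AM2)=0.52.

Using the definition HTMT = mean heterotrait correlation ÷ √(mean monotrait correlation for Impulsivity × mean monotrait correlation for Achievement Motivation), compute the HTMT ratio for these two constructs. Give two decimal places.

Between-construct mean = 2.83/6 = 0.4717.
Mean within-Imp = 2.22/3 = 0.7400; mean within-AM = 0.65/1 = 0.6500.
Geometric mean = √(0.7400 × 0.6500) = 0.6935.
HTMT = 0.4717 / 0.6935 = 0.68.

0.68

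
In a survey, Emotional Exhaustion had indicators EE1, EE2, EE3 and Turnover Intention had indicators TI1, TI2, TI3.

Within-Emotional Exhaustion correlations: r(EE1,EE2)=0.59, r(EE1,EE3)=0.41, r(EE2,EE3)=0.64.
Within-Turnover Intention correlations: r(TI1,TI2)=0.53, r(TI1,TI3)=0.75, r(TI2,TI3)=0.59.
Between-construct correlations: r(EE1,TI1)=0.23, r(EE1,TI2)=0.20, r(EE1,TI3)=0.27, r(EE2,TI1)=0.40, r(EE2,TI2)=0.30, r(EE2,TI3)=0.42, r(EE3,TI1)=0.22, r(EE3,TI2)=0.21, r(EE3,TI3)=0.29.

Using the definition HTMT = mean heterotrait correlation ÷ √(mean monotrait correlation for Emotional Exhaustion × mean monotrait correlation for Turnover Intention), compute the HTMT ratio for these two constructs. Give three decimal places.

Mean heterotrait r = 2.54/9 = 0.2822.
Mean within-EE = 1.64/3 = 0.5467; mean within-TI = 1.87/3 = 0.6233.
Geometric mean = √(0.5467 × 0.6233) = 0.5837.
HTMT = 0.2822 / 0.5837 = 0.483.

0.483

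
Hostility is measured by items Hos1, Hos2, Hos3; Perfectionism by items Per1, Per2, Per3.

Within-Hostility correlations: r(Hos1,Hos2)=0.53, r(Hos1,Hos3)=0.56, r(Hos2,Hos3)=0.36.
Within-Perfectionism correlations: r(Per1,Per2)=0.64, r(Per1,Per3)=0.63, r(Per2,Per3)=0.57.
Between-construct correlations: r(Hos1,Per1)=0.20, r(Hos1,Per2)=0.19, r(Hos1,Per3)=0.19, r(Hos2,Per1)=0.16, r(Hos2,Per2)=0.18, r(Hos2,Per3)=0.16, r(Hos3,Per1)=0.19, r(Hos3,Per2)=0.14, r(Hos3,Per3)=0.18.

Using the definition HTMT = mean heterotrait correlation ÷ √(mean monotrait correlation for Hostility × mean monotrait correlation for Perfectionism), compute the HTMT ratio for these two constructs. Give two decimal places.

Mean heterotrait r = 1.59/9 = 0.1767.
Mean within-Hos = 1.45/3 = 0.4833; mean within-Per = 1.84/3 = 0.6133.
Geometric mean = √(0.4833 × 0.6133) = 0.5444.
HTMT = 0.1767 / 0.5444 = 0.32.

0.32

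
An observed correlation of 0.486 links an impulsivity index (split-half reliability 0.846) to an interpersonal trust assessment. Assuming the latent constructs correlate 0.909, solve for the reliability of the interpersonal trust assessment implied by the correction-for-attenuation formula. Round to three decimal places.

r_true = r_obs / √(r_xx · r_yy) ⇒ 0.909 = 0.486 / √(0.846 · r_yy).
√(0.846 · r_yy) = 0.486 / 0.909 = 0.5347; 0.846 · r_yy = 0.2859; r_yy = 0.2859 / 0.846 ≈ 0.338.

0.338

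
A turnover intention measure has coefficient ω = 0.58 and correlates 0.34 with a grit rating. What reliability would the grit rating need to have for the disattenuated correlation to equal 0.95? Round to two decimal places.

r_true = r_obs / √(r_xx · r_yy) ⇒ 0.95 = 0.34 / √(0.58 · r_yy).
√(0.58 · r_yy) = 0.34 / 0.95 = 0.3579; 0.58 · r_yy = 0.1281; r_yy = 0.1281 / 0.58 ≈ 0.22.

0.22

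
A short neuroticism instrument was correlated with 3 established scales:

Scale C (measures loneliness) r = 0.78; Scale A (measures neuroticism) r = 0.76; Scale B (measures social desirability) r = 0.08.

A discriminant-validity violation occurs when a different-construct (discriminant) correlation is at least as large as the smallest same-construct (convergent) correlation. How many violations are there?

1

Convergent (same construct = neuroticism): Scale A.
Smallest convergent = 0.76. Discriminant values: 0.78, 0.08; count ≥ 0.76 → 1.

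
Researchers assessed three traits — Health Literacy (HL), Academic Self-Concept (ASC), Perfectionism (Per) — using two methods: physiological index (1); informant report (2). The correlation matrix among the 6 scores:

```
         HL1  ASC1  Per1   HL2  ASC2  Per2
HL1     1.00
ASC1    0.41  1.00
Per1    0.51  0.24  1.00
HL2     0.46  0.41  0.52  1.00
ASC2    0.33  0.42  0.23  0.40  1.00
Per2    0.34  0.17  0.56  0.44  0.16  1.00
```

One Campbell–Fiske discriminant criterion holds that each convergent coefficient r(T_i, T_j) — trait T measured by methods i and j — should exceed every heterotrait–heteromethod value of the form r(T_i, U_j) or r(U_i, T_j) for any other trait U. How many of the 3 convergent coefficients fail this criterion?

1

Checking each validity diagonal entry against its comparison values:
HL (methods 1·2): 0.46 vs {0.33, 0.41, 0.34, 0.52} → fail.
ASC (methods 1·2): 0.42 vs {0.41, 0.33, 0.17, 0.23} → pass.
Per (methods 1·2): 0.56 vs {0.52, 0.34, 0.23, 0.17} → pass.
1 of 3 fail.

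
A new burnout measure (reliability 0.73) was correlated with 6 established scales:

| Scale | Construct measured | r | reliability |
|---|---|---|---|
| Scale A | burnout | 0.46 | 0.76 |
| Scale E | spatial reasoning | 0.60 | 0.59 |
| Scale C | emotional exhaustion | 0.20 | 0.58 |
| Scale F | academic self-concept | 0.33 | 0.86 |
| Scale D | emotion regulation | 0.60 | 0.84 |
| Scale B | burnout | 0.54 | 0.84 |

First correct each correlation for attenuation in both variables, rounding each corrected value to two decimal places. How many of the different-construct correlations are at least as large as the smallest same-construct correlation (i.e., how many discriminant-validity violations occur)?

2

Disattenuated r (r / √(r_scale · r_new)):
  Scale A (conv): 0.46 / √(0.76·0.73) = 0.62
  Scale E (disc): 0.60 / √(0.59·0.73) = 0.91
  Scale C (disc): 0.20 / √(0.58·0.73) = 0.31
  Scale F (disc): 0.33 / √(0.86·0.73) = 0.42
  Scale D (disc): 0.60 / √(0.84·0.73) = 0.77
  Scale B (conv): 0.54 / √(0.84·0.73) = 0.69
Smallest convergent = 0.62. Discriminant values: 0.91, 0.31, 0.42, 0.77; count ≥ 0.62 → 2.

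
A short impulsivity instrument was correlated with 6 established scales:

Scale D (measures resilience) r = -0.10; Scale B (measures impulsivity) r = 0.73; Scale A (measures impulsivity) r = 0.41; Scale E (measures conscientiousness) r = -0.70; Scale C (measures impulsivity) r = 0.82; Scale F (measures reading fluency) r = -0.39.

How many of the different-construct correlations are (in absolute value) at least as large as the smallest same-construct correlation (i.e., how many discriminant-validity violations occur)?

1

Convergent (same construct = impulsivity): Scale B, Scale A, Scale C.
Smallest convergent = 0.41. Discriminant |r|: 0.10, 0.70, 0.39; count ≥ 0.41 → 1.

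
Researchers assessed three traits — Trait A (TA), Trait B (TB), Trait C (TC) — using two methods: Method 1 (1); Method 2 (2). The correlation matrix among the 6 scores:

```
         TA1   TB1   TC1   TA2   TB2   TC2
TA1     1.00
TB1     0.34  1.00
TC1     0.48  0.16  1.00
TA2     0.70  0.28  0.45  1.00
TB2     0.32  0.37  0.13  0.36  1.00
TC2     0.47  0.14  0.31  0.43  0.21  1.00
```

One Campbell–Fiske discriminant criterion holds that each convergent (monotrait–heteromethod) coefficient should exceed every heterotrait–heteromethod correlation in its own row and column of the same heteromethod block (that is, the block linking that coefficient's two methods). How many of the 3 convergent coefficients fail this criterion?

Checking each validity diagonal entry against its comparison values:
TA (methods 1·2): 0.70 vs {0.32, 0.28, 0.47, 0.45} → pass.
TB (methods 1·2): 0.37 vs {0.28, 0.32, 0.14, 0.13} → pass.
TC (methods 1·2): 0.31 vs {0.45, 0.47, 0.13, 0.14} → fail.
1 of 3 fail.

1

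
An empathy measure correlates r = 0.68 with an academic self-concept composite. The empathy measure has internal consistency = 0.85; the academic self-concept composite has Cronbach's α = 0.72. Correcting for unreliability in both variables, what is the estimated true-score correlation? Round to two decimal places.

r_true = r_obs / √(r_xx · r_yy) = 0.68 / √(0.85 × 0.72) = 0.68 / √0.6120 = 0.68 / 0.7823 ≈ 0.87.

0.87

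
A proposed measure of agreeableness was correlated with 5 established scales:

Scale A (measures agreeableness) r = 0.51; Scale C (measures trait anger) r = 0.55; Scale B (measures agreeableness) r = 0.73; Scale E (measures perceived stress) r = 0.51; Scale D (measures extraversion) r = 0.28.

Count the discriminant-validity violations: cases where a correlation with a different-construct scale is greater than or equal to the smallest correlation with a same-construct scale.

2

Convergent (same construct = agreeableness): Scale A, Scale B.
Smallest convergent = 0.51. Discriminant values: 0.55, 0.51, 0.28; count ≥ 0.51 → 2.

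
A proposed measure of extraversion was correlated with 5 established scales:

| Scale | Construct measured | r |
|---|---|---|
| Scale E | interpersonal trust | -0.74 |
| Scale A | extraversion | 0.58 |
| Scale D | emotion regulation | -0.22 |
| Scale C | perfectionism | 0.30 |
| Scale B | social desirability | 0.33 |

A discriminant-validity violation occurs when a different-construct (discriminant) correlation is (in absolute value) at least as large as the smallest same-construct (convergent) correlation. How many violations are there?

1

Convergent (same construct = extraversion): Scale A.
Smallest convergent = 0.58. Discriminant |r|: 0.74, 0.22, 0.30, 0.33; count ≥ 0.58 → 1.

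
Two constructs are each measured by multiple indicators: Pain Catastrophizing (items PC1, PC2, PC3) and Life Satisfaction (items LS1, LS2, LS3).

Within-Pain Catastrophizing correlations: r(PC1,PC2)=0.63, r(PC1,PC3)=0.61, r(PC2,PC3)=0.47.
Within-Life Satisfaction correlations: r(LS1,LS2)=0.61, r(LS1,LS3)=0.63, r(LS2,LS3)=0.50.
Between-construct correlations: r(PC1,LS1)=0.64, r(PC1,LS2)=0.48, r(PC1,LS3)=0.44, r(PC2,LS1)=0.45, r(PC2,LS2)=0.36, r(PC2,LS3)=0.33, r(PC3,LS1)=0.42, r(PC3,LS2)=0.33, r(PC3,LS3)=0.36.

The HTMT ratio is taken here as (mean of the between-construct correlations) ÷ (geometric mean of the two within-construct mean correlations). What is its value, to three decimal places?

Between-construct mean = 3.81/9 = 0.4233.
Mean within-PC = 1.71/3 = 0.5700; mean within-LS = 1.74/3 = 0.5800.
Geometric mean = √(0.5700 × 0.5800) = 0.5750.
HTMT = 0.4233 / 0.5750 = 0.736.

0.736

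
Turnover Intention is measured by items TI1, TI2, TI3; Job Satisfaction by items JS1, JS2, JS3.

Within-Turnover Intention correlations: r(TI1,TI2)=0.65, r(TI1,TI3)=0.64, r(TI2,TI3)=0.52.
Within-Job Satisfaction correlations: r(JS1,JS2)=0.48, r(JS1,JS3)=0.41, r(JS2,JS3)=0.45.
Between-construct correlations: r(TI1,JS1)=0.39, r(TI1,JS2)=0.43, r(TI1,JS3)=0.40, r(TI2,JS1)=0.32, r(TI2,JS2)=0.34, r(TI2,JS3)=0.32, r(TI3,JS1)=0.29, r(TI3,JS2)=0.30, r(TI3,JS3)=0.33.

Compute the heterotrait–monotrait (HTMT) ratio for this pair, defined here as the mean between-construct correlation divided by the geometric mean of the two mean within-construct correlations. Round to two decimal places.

0.67

Mean heterotrait r = 3.12/9 = 0.3467.
Mean within-TI = 1.81/3 = 0.6033; mean within-JS = 1.34/3 = 0.4467.
Geometric mean = √(0.6033 × 0.4467) = 0.5191.
HTMT = 0.3467 / 0.5191 = 0.67.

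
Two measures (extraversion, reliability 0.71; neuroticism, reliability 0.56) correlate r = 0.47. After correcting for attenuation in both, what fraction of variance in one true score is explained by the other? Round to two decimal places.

0.56

Disattenuated r = 0.47 / √(0.71 × 0.56) = 0.47 / 0.6306 = 0.7453.
Shared true-score variance = 0.7453² = 0.5555 ≈ 0.56.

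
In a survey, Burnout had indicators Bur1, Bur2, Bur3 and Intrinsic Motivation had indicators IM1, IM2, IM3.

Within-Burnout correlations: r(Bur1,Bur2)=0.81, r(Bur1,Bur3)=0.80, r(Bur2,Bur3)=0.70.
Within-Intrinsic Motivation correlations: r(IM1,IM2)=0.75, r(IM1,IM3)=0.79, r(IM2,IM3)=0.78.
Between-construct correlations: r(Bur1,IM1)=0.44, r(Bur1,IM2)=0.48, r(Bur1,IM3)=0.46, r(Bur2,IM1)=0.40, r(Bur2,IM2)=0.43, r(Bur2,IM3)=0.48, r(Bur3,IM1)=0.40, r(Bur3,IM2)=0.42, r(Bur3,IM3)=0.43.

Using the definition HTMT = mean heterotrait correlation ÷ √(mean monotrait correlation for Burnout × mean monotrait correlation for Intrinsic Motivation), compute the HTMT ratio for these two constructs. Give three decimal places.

0.567

Mean heterotrait r = 3.94/9 = 0.4378.
Mean within-Bur = 2.31/3 = 0.7700; mean within-IM = 2.32/3 = 0.7733.
Geometric mean = √(0.7700 × 0.7733) = 0.7716.
HTMT = 0.4378 / 0.7716 = 0.567.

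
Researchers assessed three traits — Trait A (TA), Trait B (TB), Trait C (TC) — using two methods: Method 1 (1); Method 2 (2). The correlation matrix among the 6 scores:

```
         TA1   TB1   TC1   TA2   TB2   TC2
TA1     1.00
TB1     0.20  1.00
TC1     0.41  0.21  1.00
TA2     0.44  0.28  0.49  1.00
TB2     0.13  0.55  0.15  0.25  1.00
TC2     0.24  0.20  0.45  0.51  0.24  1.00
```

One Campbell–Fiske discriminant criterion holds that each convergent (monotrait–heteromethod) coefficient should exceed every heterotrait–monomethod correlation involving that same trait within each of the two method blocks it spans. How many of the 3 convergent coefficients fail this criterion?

Convergent coefficients and their comparison sets:
TA (methods 1·2): 0.44 vs {0.20, 0.25, 0.41, 0.51} → fail.
TB (methods 1·2): 0.55 vs {0.20, 0.25, 0.21, 0.24} → pass.
TC (methods 1·2): 0.45 vs {0.41, 0.51, 0.21, 0.24} → fail.
2 of 3 fail.

2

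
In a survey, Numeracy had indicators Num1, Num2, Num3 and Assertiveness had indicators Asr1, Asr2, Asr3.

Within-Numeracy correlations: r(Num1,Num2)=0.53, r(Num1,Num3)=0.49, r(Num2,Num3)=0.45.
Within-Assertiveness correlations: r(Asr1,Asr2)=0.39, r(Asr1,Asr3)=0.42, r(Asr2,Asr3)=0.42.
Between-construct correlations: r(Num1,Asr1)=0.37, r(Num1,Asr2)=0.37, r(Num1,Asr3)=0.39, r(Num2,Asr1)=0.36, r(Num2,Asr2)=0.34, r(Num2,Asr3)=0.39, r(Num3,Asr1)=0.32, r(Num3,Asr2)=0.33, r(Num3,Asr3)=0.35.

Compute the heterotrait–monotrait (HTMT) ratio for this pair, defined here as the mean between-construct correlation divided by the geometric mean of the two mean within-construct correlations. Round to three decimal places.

0.798

Mean heterotrait r = 3.22/9 = 0.3578.
Mean within-Num = 1.47/3 = 0.4900; mean within-Asr = 1.23/3 = 0.4100.
Geometric mean = √(0.4900 × 0.4100) = 0.4482.
HTMT = 0.3578 / 0.4482 = 0.798.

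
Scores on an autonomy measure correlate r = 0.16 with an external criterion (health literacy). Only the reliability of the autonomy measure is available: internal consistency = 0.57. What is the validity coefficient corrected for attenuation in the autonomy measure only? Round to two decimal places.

Single correction: r_c = r_obs / √r_xx = 0.16 / √0.57 = 0.16 / 0.7550 ≈ 0.21.

0.21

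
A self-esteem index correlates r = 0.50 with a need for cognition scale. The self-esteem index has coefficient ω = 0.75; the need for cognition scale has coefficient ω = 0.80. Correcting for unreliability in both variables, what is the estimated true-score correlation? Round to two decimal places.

0.65

r_true = r_obs / √(r_xx · r_yy) = 0.50 / √(0.75 × 0.80) = 0.50 / √0.6000 = 0.50 / 0.7746 ≈ 0.65.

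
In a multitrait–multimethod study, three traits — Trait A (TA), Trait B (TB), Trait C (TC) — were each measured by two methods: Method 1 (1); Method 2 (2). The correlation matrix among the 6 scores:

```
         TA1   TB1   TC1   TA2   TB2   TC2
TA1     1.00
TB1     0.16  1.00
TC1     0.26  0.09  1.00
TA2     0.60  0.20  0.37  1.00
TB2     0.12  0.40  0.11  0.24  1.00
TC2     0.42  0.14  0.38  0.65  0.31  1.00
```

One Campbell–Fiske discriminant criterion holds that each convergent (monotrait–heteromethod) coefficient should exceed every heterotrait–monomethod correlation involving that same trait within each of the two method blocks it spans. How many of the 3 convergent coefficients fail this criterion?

2

Checking each validity diagonal entry against its comparison values:
TA (methods 1·2): 0.60 vs {0.16, 0.24, 0.26, 0.65} → fail.
TB (methods 1·2): 0.40 vs {0.16, 0.24, 0.09, 0.31} → pass.
TC (methods 1·2): 0.38 vs {0.26, 0.65, 0.09, 0.31} → fail.
2 of 3 fail.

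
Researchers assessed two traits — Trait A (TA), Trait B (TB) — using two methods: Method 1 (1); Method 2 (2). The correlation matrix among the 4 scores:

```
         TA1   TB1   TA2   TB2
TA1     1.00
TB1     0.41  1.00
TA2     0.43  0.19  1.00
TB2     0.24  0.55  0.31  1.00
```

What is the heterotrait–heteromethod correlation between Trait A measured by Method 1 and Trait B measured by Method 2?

0.24

Different traits and methods: r(TA1, TB2) = 0.24.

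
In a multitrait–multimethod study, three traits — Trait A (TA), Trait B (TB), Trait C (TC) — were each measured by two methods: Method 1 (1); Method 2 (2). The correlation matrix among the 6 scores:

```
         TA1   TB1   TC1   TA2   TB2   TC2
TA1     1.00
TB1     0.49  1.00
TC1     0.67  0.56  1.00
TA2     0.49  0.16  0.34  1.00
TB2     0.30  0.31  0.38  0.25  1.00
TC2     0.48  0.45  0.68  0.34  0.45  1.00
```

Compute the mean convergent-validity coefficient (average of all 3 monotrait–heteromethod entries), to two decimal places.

Convergent values: 0.49, 0.31, 0.68; mean = 1.48/3 = 0.49.

0.49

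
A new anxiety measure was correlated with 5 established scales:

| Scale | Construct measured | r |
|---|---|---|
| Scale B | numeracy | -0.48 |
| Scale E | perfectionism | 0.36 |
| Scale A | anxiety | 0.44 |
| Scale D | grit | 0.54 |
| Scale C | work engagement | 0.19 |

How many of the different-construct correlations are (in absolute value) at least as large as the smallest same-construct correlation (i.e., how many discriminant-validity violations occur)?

2

Convergent (same construct = anxiety): Scale A.
Smallest convergent = 0.44. Discriminant |r|: 0.48, 0.36, 0.54, 0.19; count ≥ 0.44 → 2.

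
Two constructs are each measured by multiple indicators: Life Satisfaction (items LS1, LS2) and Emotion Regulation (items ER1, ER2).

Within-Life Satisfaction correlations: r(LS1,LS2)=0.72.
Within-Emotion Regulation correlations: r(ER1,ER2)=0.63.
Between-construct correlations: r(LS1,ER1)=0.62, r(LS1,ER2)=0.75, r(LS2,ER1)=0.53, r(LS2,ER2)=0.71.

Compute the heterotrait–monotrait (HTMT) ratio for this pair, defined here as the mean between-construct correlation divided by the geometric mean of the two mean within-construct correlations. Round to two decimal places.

0.97

Mean between = 2.61/4 = 0.6525.
Mean within-LS = 0.72/1 = 0.7200; mean within-ER = 0.63/1 = 0.6300.
Geometric mean = √(0.7200 × 0.6300) = 0.6735.
HTMT = 0.6525 / 0.6735 = 0.97.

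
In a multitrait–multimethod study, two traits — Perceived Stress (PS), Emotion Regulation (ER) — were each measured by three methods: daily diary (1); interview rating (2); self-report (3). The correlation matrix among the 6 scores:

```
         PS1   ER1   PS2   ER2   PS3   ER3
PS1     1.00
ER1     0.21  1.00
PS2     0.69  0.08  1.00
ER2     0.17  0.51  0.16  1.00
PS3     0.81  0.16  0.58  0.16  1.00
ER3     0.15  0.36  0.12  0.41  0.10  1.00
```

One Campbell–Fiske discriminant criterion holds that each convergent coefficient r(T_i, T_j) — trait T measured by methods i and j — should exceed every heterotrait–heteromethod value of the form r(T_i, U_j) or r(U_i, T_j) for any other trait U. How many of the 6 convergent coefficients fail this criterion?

0

Convergent coefficients and their comparison sets:
PS (methods 1·2): 0.69 vs {0.17, 0.08} → pass.
PS (methods 1·3): 0.81 vs {0.15, 0.16} → pass.
PS (methods 2·3): 0.58 vs {0.12, 0.16} → pass.
ER (methods 1·2): 0.51 vs {0.08, 0.17} → pass.
ER (methods 1·3): 0.36 vs {0.16, 0.15} → pass.
ER (methods 2·3): 0.41 vs {0.16, 0.12} → pass.
0 of 6 fail.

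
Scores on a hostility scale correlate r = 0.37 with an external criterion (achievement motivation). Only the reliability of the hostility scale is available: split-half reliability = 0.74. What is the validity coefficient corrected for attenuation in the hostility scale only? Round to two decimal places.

0.43

Single correction: r_c = r_obs / √r_xx = 0.37 / √0.74 = 0.37 / 0.8602 ≈ 0.43.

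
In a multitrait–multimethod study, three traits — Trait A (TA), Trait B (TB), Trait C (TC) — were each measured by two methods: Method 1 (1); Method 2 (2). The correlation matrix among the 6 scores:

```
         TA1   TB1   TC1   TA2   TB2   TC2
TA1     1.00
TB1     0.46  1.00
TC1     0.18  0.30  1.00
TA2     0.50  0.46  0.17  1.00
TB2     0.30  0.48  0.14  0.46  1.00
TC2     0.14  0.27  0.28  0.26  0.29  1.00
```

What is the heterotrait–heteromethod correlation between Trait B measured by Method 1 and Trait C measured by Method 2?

Different traits and methods: r(TB1, TC2) = 0.27.

0.27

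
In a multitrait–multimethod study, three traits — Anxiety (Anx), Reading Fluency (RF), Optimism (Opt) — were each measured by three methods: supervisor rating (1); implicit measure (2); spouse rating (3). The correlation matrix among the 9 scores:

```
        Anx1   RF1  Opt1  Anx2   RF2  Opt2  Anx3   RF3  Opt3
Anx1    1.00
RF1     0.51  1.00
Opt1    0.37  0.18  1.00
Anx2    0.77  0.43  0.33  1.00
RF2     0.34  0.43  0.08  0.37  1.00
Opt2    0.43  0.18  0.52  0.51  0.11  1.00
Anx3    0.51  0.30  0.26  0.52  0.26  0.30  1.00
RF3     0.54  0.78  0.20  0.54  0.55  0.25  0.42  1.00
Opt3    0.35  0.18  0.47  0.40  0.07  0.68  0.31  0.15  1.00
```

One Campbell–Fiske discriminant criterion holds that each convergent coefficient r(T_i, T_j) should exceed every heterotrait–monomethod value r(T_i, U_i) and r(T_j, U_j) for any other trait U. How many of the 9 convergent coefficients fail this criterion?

Convergent coefficients and their comparison sets:
Anx (methods 1·2): 0.77 vs {0.51, 0.37, 0.37, 0.51} → pass.
Anx (methods 1·3): 0.51 vs {0.51, 0.42, 0.37, 0.31} → fail.
Anx (methods 2·3): 0.52 vs {0.37, 0.42, 0.51, 0.31} → pass.
RF (methods 1·2): 0.43 vs {0.51, 0.37, 0.18, 0.11} → fail.
RF (methods 1·3): 0.78 vs {0.51, 0.42, 0.18, 0.15} → pass.
RF (methods 2·3): 0.55 vs {0.37, 0.42, 0.11, 0.15} → pass.
Opt (methods 1·2): 0.52 vs {0.37, 0.51, 0.18, 0.11} → pass.
Opt (methods 1·3): 0.47 vs {0.37, 0.31, 0.18, 0.15} → pass.
Opt (methods 2·3): 0.68 vs {0.51, 0.31, 0.11, 0.15} → pass.
2 of 9 fail.

2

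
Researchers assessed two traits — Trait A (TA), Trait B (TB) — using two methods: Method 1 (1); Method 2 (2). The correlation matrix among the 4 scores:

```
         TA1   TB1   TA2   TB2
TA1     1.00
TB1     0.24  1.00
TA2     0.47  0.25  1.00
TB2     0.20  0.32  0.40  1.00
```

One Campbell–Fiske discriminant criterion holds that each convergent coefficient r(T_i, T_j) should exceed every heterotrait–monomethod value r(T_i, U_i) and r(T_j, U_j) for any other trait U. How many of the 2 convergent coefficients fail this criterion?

Checking each validity diagonal entry against its comparison values:
TA (methods 1·2): 0.47 vs {0.24, 0.40} → pass.
TB (methods 1·2): 0.32 vs {0.24, 0.40} → fail.
1 of 2 fail.

1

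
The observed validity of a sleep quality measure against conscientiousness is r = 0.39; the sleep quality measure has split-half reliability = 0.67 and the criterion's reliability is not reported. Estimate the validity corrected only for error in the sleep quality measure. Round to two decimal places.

0.48

Single correction: r_c = r_obs / √r_xx = 0.39 / √0.67 = 0.39 / 0.8185 ≈ 0.48.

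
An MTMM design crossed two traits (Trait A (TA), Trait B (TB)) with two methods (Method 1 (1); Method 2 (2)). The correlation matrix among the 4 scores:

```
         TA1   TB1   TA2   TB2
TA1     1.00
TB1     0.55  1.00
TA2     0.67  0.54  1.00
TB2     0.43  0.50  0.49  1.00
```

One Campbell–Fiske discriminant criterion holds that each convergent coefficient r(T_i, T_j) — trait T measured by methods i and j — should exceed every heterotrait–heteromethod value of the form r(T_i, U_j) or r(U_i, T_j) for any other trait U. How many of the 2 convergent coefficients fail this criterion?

Each convergent coefficient versus the relevant comparison correlations:
TA (methods 1·2): 0.67 vs {0.43, 0.54} → pass.
TB (methods 1·2): 0.50 vs {0.54, 0.43} → fail.
1 of 2 fail.

1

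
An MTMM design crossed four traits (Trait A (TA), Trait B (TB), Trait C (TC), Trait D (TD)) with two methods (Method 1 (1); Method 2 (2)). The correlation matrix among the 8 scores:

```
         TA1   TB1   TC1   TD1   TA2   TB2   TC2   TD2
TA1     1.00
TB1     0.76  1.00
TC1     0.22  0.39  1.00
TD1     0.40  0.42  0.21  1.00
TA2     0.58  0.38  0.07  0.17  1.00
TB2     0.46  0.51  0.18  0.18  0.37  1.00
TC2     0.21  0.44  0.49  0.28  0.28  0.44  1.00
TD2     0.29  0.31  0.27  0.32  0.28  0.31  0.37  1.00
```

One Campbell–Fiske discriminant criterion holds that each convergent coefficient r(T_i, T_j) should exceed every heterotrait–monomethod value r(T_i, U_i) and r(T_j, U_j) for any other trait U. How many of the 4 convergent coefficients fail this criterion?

Checking each validity diagonal entry against its comparison values:
TA (methods 1·2): 0.58 vs {0.76, 0.37, 0.22, 0.28, 0.40, 0.28} → fail.
TB (methods 1·2): 0.51 vs {0.76, 0.37, 0.39, 0.44, 0.42, 0.31} → fail.
TC (methods 1·2): 0.49 vs {0.22, 0.28, 0.39, 0.44, 0.21, 0.37} → pass.
TD (methods 1·2): 0.32 vs {0.40, 0.28, 0.42, 0.31, 0.21, 0.37} → fail.
3 of 4 fail.

3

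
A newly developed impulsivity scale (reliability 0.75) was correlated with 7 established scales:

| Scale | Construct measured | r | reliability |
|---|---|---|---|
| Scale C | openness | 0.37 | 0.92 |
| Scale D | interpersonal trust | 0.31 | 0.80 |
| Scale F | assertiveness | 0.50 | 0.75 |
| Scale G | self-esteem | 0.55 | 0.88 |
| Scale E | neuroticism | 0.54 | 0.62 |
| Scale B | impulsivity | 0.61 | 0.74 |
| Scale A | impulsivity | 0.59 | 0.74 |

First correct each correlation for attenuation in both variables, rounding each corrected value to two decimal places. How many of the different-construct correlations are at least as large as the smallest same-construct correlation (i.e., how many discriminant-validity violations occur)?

Disattenuated r (r / √(r_scale · r_new)):
  Scale C (disc): 0.37 / √(0.92·0.75) = 0.45
  Scale D (disc): 0.31 / √(0.80·0.75) = 0.40
  Scale F (disc): 0.50 / √(0.75·0.75) = 0.67
  Scale G (disc): 0.55 / √(0.88·0.75) = 0.68
  Scale E (disc): 0.54 / √(0.62·0.75) = 0.79
  Scale B (conv): 0.61 / √(0.74·0.75) = 0.82
  Scale A (conv): 0.59 / √(0.74·0.75) = 0.79
Smallest convergent = 0.79. Discriminant values: 0.45, 0.40, 0.67, 0.68, 0.79; count ≥ 0.79 → 1.

1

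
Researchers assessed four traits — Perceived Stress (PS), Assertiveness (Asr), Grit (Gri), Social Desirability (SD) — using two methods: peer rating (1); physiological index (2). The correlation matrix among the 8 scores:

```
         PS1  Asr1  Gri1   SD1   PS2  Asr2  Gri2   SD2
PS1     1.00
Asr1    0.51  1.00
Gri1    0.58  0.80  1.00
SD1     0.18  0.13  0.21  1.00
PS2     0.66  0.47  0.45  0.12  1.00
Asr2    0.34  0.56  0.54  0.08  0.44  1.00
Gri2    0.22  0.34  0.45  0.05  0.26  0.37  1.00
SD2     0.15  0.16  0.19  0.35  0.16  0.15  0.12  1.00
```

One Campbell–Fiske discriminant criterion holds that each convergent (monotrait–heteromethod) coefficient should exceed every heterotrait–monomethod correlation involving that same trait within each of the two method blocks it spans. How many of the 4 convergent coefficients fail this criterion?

2

Convergent coefficients and their comparison sets:
PS (methods 1·2): 0.66 vs {0.51, 0.44, 0.58, 0.26, 0.18, 0.16} → pass.
Asr (methods 1·2): 0.56 vs {0.51, 0.44, 0.80, 0.37, 0.13, 0.15} → fail.
Gri (methods 1·2): 0.45 vs {0.58, 0.26, 0.80, 0.37, 0.21, 0.12} → fail.
SD (methods 1·2): 0.35 vs {0.18, 0.16, 0.13, 0.15, 0.21, 0.12} → pass.
2 of 4 fail.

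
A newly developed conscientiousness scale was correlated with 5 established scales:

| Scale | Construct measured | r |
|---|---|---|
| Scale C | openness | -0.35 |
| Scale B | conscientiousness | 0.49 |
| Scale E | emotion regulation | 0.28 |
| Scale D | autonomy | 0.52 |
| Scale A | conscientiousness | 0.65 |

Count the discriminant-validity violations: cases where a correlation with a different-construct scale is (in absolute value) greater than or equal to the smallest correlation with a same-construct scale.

Convergent (same construct = conscientiousness): Scale B, Scale A.
Smallest convergent = 0.49. Discriminant |r|: 0.35, 0.28, 0.52; count ≥ 0.49 → 1.

1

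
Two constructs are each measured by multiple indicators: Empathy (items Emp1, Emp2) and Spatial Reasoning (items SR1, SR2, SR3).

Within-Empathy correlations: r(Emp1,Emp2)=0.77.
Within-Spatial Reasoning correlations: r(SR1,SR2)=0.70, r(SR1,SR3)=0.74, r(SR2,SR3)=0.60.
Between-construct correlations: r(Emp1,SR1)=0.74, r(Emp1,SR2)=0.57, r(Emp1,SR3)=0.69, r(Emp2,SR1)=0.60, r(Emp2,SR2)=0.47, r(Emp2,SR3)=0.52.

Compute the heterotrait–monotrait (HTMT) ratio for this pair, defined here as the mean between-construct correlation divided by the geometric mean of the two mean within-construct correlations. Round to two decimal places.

0.83

Mean heterotrait r = 3.59/6 = 0.5983.
Mean within-Emp = 0.77/1 = 0.7700; mean within-SR = 2.04/3 = 0.6800.
Geometric mean = √(0.7700 × 0.6800) = 0.7236.
HTMT = 0.5983 / 0.7236 = 0.83.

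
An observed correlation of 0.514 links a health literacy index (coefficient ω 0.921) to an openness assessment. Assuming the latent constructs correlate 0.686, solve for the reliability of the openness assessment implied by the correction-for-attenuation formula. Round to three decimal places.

0.610

r_true = r_obs / √(r_xx · r_yy) ⇒ 0.686 = 0.514 / √(0.921 · r_yy).
√(0.921 · r_yy) = 0.514 / 0.686 = 0.7493; 0.921 · r_yy = 0.5615; r_yy = 0.5615 / 0.921 ≈ 0.610.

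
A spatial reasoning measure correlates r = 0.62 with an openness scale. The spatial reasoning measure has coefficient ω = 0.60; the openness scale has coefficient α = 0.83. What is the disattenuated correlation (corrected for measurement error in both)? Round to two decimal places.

0.88

r_true = r_obs / √(r_xx · r_yy) = 0.62 / √(0.60 × 0.83) = 0.62 / √0.4980 = 0.62 / 0.7057 ≈ 0.88.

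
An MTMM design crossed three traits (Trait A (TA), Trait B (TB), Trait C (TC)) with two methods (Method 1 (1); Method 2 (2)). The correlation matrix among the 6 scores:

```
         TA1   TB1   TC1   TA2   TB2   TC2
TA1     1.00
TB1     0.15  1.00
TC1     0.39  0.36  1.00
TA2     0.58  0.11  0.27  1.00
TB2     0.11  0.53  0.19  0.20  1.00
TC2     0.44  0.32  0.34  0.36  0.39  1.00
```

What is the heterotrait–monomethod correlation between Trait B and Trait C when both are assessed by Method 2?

Different traits, same method: r(TB2, TC2) = 0.39.

0.39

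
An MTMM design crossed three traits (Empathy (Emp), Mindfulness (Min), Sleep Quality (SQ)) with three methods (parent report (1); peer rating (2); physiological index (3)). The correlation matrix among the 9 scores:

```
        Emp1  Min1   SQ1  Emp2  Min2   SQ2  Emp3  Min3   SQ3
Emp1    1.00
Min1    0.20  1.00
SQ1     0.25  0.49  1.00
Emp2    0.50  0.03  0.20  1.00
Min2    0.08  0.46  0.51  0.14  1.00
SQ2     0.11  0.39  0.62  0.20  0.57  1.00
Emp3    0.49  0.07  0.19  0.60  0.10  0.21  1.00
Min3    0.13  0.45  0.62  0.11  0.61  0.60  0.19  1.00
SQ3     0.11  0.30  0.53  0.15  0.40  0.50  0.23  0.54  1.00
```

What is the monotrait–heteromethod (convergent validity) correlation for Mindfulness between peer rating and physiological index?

0.61

Same trait (Min), different methods: r(Min2, Min3) = 0.61.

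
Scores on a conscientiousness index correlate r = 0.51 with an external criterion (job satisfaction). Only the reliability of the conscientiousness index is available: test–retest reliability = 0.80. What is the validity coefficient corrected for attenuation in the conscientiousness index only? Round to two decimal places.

Single correction: r_c = r_obs / √r_xx = 0.51 / √0.80 = 0.51 / 0.8944 ≈ 0.57.

0.57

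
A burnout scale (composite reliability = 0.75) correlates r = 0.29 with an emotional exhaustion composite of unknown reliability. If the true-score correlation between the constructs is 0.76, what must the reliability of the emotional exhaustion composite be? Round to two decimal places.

r_true = r_obs / √(r_xx · r_yy) ⇒ 0.76 = 0.29 / √(0.75 · r_yy).
√(0.75 · r_yy) = 0.29 / 0.76 = 0.3816; 0.75 · r_yy = 0.1456; r_yy = 0.1456 / 0.75 ≈ 0.19.

0.19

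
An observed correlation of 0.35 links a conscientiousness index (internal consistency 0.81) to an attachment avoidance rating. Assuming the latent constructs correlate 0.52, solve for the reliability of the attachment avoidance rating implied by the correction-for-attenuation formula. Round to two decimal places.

0.56

r_true = r_obs / √(r_xx · r_yy) ⇒ 0.52 = 0.35 / √(0.81 · r_yy).
√(0.81 · r_yy) = 0.35 / 0.52 = 0.6731; 0.81 · r_yy = 0.4531; r_yy = 0.4531 / 0.81 ≈ 0.56.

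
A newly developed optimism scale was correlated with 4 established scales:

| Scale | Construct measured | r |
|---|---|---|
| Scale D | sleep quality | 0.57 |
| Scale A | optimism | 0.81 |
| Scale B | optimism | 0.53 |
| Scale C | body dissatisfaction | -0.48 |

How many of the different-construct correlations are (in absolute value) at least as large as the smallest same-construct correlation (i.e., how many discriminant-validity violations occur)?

1

Convergent (same construct = optimism): Scale A, Scale B.
Smallest convergent = 0.53. Discriminant |r|: 0.57, 0.48; count ≥ 0.53 → 1.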